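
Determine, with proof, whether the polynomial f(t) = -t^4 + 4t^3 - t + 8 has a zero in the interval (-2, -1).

Such a root exists.

f(-2) = -38 and f(-1) = 4, which have opposite signs.
f is continuous everywhere (it is a polynomial), in particular on [-2, -1].
By the Intermediate Value Theorem, f takes the value 0 somewhere in the open interval.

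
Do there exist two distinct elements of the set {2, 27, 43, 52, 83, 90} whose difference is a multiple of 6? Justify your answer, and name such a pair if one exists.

Reduce each element modulo 6: 2↦2, 27↦3, 43↦1, 52↦4, 83↦5, 90↦0.
These 6 residues are pairwise different, hence no difference of two elements is divisible by 6.

No such pair exists.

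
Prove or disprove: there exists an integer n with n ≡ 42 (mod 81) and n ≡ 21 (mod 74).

n = 5793

The moduli 81 and 74 are coprime, so by the Chinese Remainder Theorem a unique solution modulo 5994 exists.
Write n = 42 + 81t and require 42 + 81t ≡ 21 (mod 74), i.e. 81t ≡ 53 (mod 74).
81 ≡ 7 (mod 74), so this reads 7t ≡ 53 (mod 74). Since 7·53 = 371 = 5·74 + 1, the inverse of 7 mod 74 is 53.
Therefore t ≡ 53·53 = 2809 ≡ 71 (mod 74).
Taking t = 71 gives n = 42 + 81·71 = 5793.
Verify: 5793 = 71·81 + 42 and 5793 = 78·74 + 21. ✓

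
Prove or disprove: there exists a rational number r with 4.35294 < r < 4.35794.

Multiplying by 14: 14·4.35294 = 60.94116 and 14·4.35794 = 61.01116, so the integer 61 lies strictly between them.
Dividing back, 4.35294 < 61/14 < 4.35794, and 61/14 is rational.

r = 61/14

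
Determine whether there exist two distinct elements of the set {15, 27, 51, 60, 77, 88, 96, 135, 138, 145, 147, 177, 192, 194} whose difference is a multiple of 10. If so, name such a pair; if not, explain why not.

The pair (15, 135) works.

Both 15 and 135 leave remainder 5 on division by 10; their difference 120 = 12·10 is a multiple of 10.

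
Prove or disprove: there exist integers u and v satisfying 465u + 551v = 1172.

u = 12, v = -8

465 and 551 are coprime, so 465u + 551v ranges over all of ℤ.
Dividing repeatedly: 551 = 1·465 + 86, 465 = 5·86 + 35, 86 = 2·35 + 16, 35 = 2·16 + 3, 16 = 5·3 + 1, 3 = 3·1 + 0.
Back-substituting, 1 = 16 − 5·3 = 16 − 5·(35 − 2·16) = −5·35 + 11·16 = −5·35 + 11·(86 − 2·35) = 11·86 − 27·35 = 11·86 − 27·(465 − 5·86) = −27·465 + 146·86 = −27·465 + 146·(551 − 1·465) = 146·551 − 173·465; that is, 465·(-173) + 551·146 = 1.
Scaling by 1172 gives the particular solution (u, v) = (-202756, 171112).
Shifting by a multiple of (551, −465) keeps it a solution: u = -202756 + 368·551 = 12, v = 171112 − 368·465 = -8.
Indeed 465·12 + 551·(-8) = 5580 − 4408 = 1172.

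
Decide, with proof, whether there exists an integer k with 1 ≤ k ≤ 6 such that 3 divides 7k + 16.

At k = 2 we get 7·2 + 16 = 30, and 30 = 3·10.

k = 2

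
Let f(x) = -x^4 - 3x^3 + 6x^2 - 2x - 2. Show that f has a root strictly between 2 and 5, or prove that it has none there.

f(2) = -22 and f(5) = -862, both negative, so a sign-change argument is unavailable; we show f keeps this sign on the whole interval.
Substitute x = 2 + u, where 0 < u < 3 on the interval. Expanding, f(2 + u) = -u^4 - 11u^3 - 36u^2 - 46u - 22.
All 5 nonzero coefficients of this polynomial in u are negative; hence for u > 0 the value is a sum of negative terms (the constant -22 among them).
Therefore f(x) < 0 throughout (2, 5), and f has no zero there.

No.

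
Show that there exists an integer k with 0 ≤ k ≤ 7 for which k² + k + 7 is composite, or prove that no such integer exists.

k = 7

At k = 7: 7² + 7 + 7 = 63 = 3·21, which is composite.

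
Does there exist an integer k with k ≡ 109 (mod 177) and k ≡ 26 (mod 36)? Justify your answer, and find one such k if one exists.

There is no such integer.

Reduce both congruences modulo 3, which divides 177 and 36: they say k ≡ 109 (mod 3) and k ≡ 26 (mod 3).
But 109 mod 3 = 1 while 26 mod 3 = 2, a contradiction.
Therefore no such k exists.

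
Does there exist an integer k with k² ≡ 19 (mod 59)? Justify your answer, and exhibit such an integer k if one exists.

k = 14

Take k = 14. Then 14² = 196 = 3·59 + 19, so 14² ≡ 19 (mod 59).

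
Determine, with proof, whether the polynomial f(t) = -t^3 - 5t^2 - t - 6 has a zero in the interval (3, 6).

No.

f(3) = -81 and f(6) = -408, both negative, so a sign-change argument is unavailable; we show f keeps this sign on the whole interval.
Substitute t = 3 + u, where 0 < u < 3 on the interval. Expanding, f(3 + u) = -u^3 - 14u^2 - 58u - 81.
All 4 nonzero coefficients of this polynomial in u are negative; hence for u > 0 the value is a sum of negative terms (the constant -81 among them).
Therefore f(t) < 0 throughout (3, 6), and f has no zero there.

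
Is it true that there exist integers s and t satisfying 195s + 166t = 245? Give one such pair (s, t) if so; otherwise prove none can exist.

195 and 166 are coprime, so 195s + 166t ranges over all of ℤ.
Dividing repeatedly: 195 = 1·166 + 29, 166 = 5·29 + 21, 29 = 1·21 + 8, 21 = 2·8 + 5, 8 = 1·5 + 3, 5 = 1·3 + 2, 3 = 1·2 + 1, 2 = 2·1 + 0.
Unwinding: 1 = 3 − 1·2 = 3 − (5 − 1·3) = −5 + 2·3 = −5 + 2·(8 − 1·5) = 2·8 − 3·5 = 2·8 − 3·(21 − 2·8) = −3·21 + 8·8 = −3·21 + 8·(29 − 1·21) = 8·29 − 11·21 = 8·29 − 11·(166 − 5·29) = −11·166 + 63·29 = −11·166 + 63·(195 − 1·166) = 63·195 − 74·166, i.e. 195·63 + 166·(-74) = 1.
Multiplying through by 245: s = 63·245 = 15435, t = (-74)·245 = -18130 is a solution.
The general solution is s = 15435 + 166k, t = -18130 − 195k; taking k = -92 gives the smaller pair s = 163, t = -190.
Indeed 195·163 + 166·(-190) = 31785 − 31540 = 245.

s = 163, t = -190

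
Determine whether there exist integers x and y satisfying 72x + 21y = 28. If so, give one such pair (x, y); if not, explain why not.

No, no such integers exist.

gcd(72, 21) = 3, so every integer of the form 72x + 21y is a multiple of 3.
But 28 = 3·9 + 1, so 3 ∤ 28.
Therefore 72x + 21y = 28 has no solution in integers.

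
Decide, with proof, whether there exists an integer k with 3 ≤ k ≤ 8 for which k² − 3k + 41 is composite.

k = 4

At k = 4: 4² − 3·4 + 41 = 45 = 3·15, which is composite.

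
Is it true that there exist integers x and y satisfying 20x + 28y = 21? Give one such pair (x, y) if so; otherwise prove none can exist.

Both 20 and 28 are divisible by gcd(20, 28) = 4, hence so is any combination 20x + 28y.
But 21 = 4·5 + 1, so 4 ∤ 21.
Therefore 20x + 28y = 21 has no solution in integers.

There are no such integers.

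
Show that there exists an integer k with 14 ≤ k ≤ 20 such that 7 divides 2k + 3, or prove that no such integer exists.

Scanning upward from k = 14 gives 31, 33, none divisible by 7. At k = 16 we get 2·16 + 3 = 35, and 35 = 7·5.

k = 16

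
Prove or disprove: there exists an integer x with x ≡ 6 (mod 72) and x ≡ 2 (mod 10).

x = 222

The moduli are not coprime: gcd(72, 10) = 2. Compatibility requires 2 ∣ (2 − 6) = -4, which holds, so solutions exist.
List candidates x ≡ 6 (mod 72): 6, 78, 150, 222. Modulo 10 these are 6, 8, 0, 2; 222 gives 2 as required.
Verify: 222 = 3·72 + 6 and 222 = 22·10 + 2. ✓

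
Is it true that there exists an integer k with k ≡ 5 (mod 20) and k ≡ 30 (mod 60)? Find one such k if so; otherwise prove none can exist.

Reduce both congruences modulo 20, which divides 20 and 60: they say k ≡ 5 (mod 20) and k ≡ 30 (mod 20).
But 5 mod 20 = 5 while 30 mod 20 = 10, a contradiction.
Therefore no such k exists.

No, no such integer exists.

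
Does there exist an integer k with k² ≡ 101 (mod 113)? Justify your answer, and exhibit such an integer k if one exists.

113 is prime, so by Euler's criterion 101 is a square mod 113 iff 101^((113−1)/2) = 101^56 ≡ 1 (mod 113).
Repeated squaring mod 113: 101^2 = 10201 ≡ 31; 101^4 ≡ 31² = 961 ≡ 57; 101^8 ≡ 57² = 3249 ≡ 85; 101^16 ≡ 85² = 7225 ≡ 106; 101^32 ≡ 106² = 11236 ≡ 49.
Since 56 = 32 + 16 + 8, 101^56 ≡ 49 · 106 · 85; multiplying out mod 113: 49·106 = 5194 ≡ 109, then 109·85 = 9265 ≡ 112. Thus 101^56 ≡ 112 ≡ −1 (mod 113).
By Euler's criterion 101 is a quadratic non-residue mod 113: no k satisfies k² ≡ 101 (mod 113).

No such integer exists.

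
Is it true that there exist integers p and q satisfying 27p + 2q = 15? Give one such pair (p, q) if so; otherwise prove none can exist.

p = 1, q = -6

Since gcd(27, 2) = 1, every integer is an integer combination of 27 and 2.
Dividing repeatedly: 27 = 13·2 + 1, 2 = 2·1 + 0.
Unwinding: 1 = 27 − 13·2, i.e. 27·1 + 2·(-13) = 1.
Multiplying through by 15: p = 1·15 = 15, q = (-13)·15 = -195 is a solution.
Shifting by a multiple of (2, −27) keeps it a solution: p = 15 − 7·2 = 1, q = -195 + 7·27 = -6.
Check: 27·1 + 2·(-6) = 27 − 12 = 15. ✓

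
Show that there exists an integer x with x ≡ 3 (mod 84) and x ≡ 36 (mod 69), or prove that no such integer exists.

The moduli are not coprime: gcd(84, 69) = 3. Compatibility requires 3 ∣ (36 − 3) = 33, which holds, so solutions exist.
Put x = 3 + 84t, so we need 84t ≡ 33 (mod 69), equivalently (divide by 3) 28t ≡ 11 (mod 23).
28 ≡ 5 (mod 23), so this reads 5t ≡ 11 (mod 23). Note 5·14 = 70 ≡ 1 (mod 23) (as 70 − 1 = 3·23), so 5⁻¹ ≡ 14.
Multiplying by 14: t ≡ 14·11 = 154 ≡ 16 (mod 23).
Then x = 3 + 84·16 = 1347.
Indeed 1347 ≡ 3 (mod 84) and 1347 ≡ 36 (mod 69).

x = 1347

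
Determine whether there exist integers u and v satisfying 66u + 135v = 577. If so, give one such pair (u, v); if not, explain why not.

No such integers exist.

Any value of 66u + 135v is a multiple of gcd(66, 135) = 3.
But 577 = 3·192 + 1, so 3 ∤ 577.
Therefore 66u + 135v = 577 has no solution in integers.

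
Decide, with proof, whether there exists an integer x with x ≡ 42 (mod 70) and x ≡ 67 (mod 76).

Reduce both congruences modulo 2, which divides 70 and 76: they say x ≡ 42 (mod 2) and x ≡ 67 (mod 2).
But 42 mod 2 = 0 while 67 mod 2 = 1, a contradiction.
Hence the system has no solution.

There is no such integer.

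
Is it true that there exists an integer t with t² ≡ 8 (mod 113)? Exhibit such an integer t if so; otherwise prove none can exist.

Take t = 102. Then 102² = 10404 = 92·113 + 8, so 102² ≡ 8 (mod 113).

t = 102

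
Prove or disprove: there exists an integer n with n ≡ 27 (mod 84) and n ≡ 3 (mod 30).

n = 363

The moduli are not coprime: gcd(84, 30) = 6. Compatibility requires 6 ∣ (3 − 27) = -24, which holds, so solutions exist.
List candidates n ≡ 27 (mod 84): 27, 111, 195, 279, 363. Modulo 30 these are 27, 21, 15, 9, 3; 363 gives 3 as required.
Indeed 363 ≡ 27 (mod 84) and 363 ≡ 3 (mod 30).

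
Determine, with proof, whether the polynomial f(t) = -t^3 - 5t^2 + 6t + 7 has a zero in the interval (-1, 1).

Such a root exists.

f(-1) = -3 and f(1) = 7, which have opposite signs.
As a polynomial, f is continuous on every closed interval.
By the Intermediate Value Theorem, f takes the value 0 somewhere in the open interval.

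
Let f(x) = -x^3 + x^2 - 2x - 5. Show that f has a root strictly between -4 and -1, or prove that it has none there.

f(-4) = 83 and f(-1) = -1, which have opposite signs.
As a polynomial, f is continuous on every closed interval.
By the Intermediate Value Theorem f must vanish at some point of (-4, -1).

Such a root exists.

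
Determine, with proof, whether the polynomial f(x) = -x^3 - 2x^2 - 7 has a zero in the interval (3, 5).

The endpoint values f(3) = -52 and f(5) = -182 are both negative. Claim: f(x) < 0 for every x in (3, 5).
Substitute x = 3 + u, where 0 < u < 2 on the interval. Expanding, f(3 + u) = -u^3 - 11u^2 - 39u - 52.
All 4 nonzero coefficients of this polynomial in u are negative; hence for u > 0 the value is a sum of negative terms (the constant -52 among them).
Therefore f(x) < 0 throughout (3, 5), and f has no zero there.

No.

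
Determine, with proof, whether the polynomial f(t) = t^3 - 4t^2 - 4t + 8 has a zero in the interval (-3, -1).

Such a root exists.

f(-3) = -43 and f(-1) = 7, which have opposite signs.
Since f is a polynomial it is continuous on [-3, -1].
By the Intermediate Value Theorem f must vanish at some point of (-3, -1).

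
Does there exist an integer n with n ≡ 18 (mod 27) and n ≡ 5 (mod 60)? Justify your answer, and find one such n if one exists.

No, no such integer exists.

Both moduli are multiples of 3 = gcd(27, 60), so any solution would satisfy n ≡ 18 and n ≡ 5 modulo 3 simultaneously.
But 18 mod 3 = 0 while 5 mod 3 = 2, a contradiction.
Hence the system has no solution.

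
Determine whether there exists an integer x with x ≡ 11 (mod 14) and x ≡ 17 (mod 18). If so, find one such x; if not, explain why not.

Here gcd(14, 18) = 2, and both 11 and 17 leave remainder 1 mod 2, so the system is consistent.
The integers ≡ 11 (mod 14) are 11, 25, 39, 53, …; their remainders mod 18 are 11, 7, 3, 17, so x = 53 is the first that is ≡ 17 (mod 18).
Check: 53 mod 14 = 11, 53 mod 18 = 17. ✓

x = 53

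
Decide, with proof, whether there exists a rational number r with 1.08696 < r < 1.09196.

Scale by 11: the interval becomes (11.95656, 12.01156), which contains the integer 12.
Dividing back, 1.08696 < 12/11 < 1.09196, and 12/11 is rational.

r = 12/11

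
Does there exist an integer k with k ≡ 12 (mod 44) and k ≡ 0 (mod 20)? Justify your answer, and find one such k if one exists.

k = 100

Here gcd(44, 20) = 4, and both 12 and 0 leave remainder 0 mod 4, so the system is consistent.
Step through k = 12, 12 + 44, 12 + 2·44, …: the values 12, 56, 100 reduce mod 20 to 12, 16, 0. The value 100 hits 0.
Check: 100 mod 44 = 12, 100 mod 20 = 0. ✓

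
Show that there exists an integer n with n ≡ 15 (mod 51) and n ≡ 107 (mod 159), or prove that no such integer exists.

There is no such integer.

gcd(51, 159) = 3. If n ≡ 15 (mod 51) and n ≡ 107 (mod 159), then n ≡ 15 (mod 3) and n ≡ 107 (mod 3).
But 15 mod 3 = 0 while 107 mod 3 = 2, a contradiction.
Hence the system has no solution.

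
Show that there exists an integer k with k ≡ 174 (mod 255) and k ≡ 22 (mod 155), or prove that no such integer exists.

No such integer exists.

Reduce both congruences modulo 5, which divides 255 and 155: they say k ≡ 174 (mod 5) and k ≡ 22 (mod 5).
These are incompatible: 174 − 22 = 152 is not divisible by 5.
Therefore no such k exists.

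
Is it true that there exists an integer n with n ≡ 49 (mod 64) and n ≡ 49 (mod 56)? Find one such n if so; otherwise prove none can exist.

n = 49

Here gcd(64, 56) = 8, and both 49 and 49 leave remainder 1 mod 8, so the system is consistent.
The smallest candidate n = 49 works directly: 49 ≡ 49 (mod 56).
Verify: 49 = 0·64 + 49 and 49 = 0·56 + 49. ✓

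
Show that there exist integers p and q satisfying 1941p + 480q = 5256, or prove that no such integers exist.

Every value of 1941p + 480q is a multiple of gcd(1941, 480) = 3; since 3 ∣ 5256, solutions exist.
Dividing through by 3 reduces the equation to 647p + 160q = 1752.
Run the Euclidean algorithm on 647 and 160: 647 = 4·160 + 7, 160 = 22·7 + 6, 7 = 1·6 + 1, 6 = 6·1 + 0.
Unwinding: 1 = 7 − 1·6 = 7 − (160 − 22·7) = −160 + 23·7 = −160 + 23·(647 − 4·160) = 23·647 − 93·160, i.e. 647·23 + 160·(-93) = 1.
Times 1752: 647·40296 + 160·(-162936) = 1752, so (40296, -162936) solves it.
Shifting by a multiple of (160, −647) keeps it a solution: p = 40296 − 251·160 = 136, q = -162936 + 251·647 = -539.
Check: 1941·136 + 480·(-539) = 263976 − 258720 = 5256. ✓

p = 136, q = -539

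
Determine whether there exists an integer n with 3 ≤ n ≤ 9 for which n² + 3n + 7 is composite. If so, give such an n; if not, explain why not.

At n = 9: 9² + 3·9 + 7 = 115 = 5·23, which is composite.

n = 9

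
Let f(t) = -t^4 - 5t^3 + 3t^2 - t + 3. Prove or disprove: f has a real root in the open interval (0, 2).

Yes, f has a root in the interval.

f(0) = 3 and f(2) = -43, which have opposite signs.
As a polynomial, f is continuous on every closed interval.
By the Intermediate Value Theorem f must vanish at some point of (0, 2).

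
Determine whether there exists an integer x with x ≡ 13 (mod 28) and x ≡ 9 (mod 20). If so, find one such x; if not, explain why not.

gcd(28, 20) = 4. A simultaneous solution exists iff 13 ≡ 9 (mod 4); here 13 mod 4 = 1 = 9 mod 4, so it does.
List candidates x ≡ 13 (mod 28): 13, 41, 69. Modulo 20 these are 13, 1, 9; 69 gives 9 as required.
Check: 69 mod 28 = 13, 69 mod 20 = 9. ✓

x = 69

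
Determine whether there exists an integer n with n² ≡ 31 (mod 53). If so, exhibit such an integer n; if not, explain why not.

There is no such integer.

Apply Euler's criterion with the prime 53: 31 is a quadratic residue iff 31^26 ≡ 1 (mod 53), and a non-residue iff it is ≡ −1.
Squaring successively (mod 53): 31^2 = 961 ≡ 7; 31^4 ≡ 7² = 49 ≡ 49; 31^8 ≡ 49² = 2401 ≡ 16; 31^16 ≡ 16² = 256 ≡ 44.
Since 26 = 16 + 8 + 2, 31^26 ≡ 44 · 16 · 7; multiplying out mod 53: 44·16 = 704 ≡ 15, then 15·7 = 105 ≡ 52. Thus 31^26 ≡ 52 ≡ −1 (mod 53).
The value −1 means 31 is a non-residue modulo 53, so n² ≡ 31 (mod 53) is impossible.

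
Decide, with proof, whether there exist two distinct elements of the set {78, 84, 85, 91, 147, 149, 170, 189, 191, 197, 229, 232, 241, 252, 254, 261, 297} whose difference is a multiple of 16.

Yes: 78 and 254.

78 mod 16 = 14 and 254 mod 16 = 14, so 254 − 78 = 176 = 11·16.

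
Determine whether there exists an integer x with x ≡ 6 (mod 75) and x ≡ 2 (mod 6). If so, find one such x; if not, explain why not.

Reduce both congruences modulo 3, which divides 75 and 6: they say x ≡ 6 (mod 3) and x ≡ 2 (mod 3).
These are incompatible: 6 − 2 = 4 is not divisible by 3.
Hence the system has no solution.

No, no such integer exists.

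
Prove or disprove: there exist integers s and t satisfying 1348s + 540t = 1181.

There are no such integers.

gcd(1348, 540) = 4, so every integer of the form 1348s + 540t is a multiple of 4.
But 1181 is not a multiple of 4 (it leaves remainder 1).
Therefore 1348s + 540t = 1181 has no solution in integers.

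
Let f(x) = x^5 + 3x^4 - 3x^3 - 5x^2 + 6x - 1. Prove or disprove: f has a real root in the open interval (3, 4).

No such root exists.

The endpoint values f(3) = 377 and f(4) = 1543 are both positive. Claim: f(x) > 0 for every x in (3, 4).
Shift to the endpoint 3: with x = 3 + u (0 < u < 1), one computes f(3 + u) = u^5 + 18u^4 + 123u^3 + 400u^2 + 624u + 377.
All 6 nonzero coefficients of this polynomial in u are positive; hence for u > 0 the value is a sum of positive terms (the constant 377 among them).
So f is strictly positive on (3, 4); no root exists in the interval.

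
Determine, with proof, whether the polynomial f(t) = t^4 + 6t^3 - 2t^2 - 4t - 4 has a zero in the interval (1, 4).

f(1) = -3 and f(4) = 588, which have opposite signs.
f is continuous everywhere (it is a polynomial), in particular on [1, 4].
By the Intermediate Value Theorem f must vanish at some point of (1, 4).

Yes, f has a root in the interval.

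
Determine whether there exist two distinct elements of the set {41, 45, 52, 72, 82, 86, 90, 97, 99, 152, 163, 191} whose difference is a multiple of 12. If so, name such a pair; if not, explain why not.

No, no such pair exists.

Residues mod 12: 41↦5, 45↦9, 52↦4, 72↦0, 82↦10, 86↦2, 90↦6, 97↦1, 99↦3, 152↦8, 163↦7, 191↦11.
These 12 residues are pairwise different, hence no difference of two elements is divisible by 12.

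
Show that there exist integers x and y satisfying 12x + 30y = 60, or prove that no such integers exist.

x = 0, y = 2

gcd(12, 30) = 6, and 6 divides 60, so integer solutions exist.
Dividing through by 6 reduces the equation to 2x + 5y = 10.
Euclidean algorithm: 5 = 2·2 + 1, 2 = 2·1 + 0.
Working back up the chain: 1 = 5 − 2·2. So 2·(-2) + 5·1 = 1.
Multiplying through by 10: x = (-2)·10 = -20, y = 1·10 = 10 is a solution.
Shifting by a multiple of (5, −2) keeps it a solution: x = -20 + 4·5 = 0, y = 10 − 4·2 = 2.
Indeed 12·0 + 30·2 = 0 + 60 = 60.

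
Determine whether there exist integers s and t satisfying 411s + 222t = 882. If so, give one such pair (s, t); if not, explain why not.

s = 54, t = -96

gcd(411, 222) = 3, and 3 divides 882, so integer solutions exist.
Dividing through by 3 reduces the equation to 137s + 74t = 294.
Dividing repeatedly: 137 = 1·74 + 63, 74 = 1·63 + 11, 63 = 5·11 + 8, 11 = 1·8 + 3, 8 = 2·3 + 2, 3 = 1·2 + 1, 2 = 2·1 + 0.
Unwinding: 1 = 3 − 1·2 = 3 − (8 − 2·3) = −8 + 3·3 = −8 + 3·(11 − 1·8) = 3·11 − 4·8 = 3·11 − 4·(63 − 5·11) = −4·63 + 23·11 = −4·63 + 23·(74 − 1·63) = 23·74 − 27·63 = 23·74 − 27·(137 − 1·74) = −27·137 + 50·74, i.e. 137·(-27) + 74·50 = 1.
Scaling by 294 gives the particular solution (s, t) = (-7938, 14700).
Shifting by a multiple of (74, −137) keeps it a solution: s = -7938 + 108·74 = 54, t = 14700 − 108·137 = -96.
Check: 411·54 + 222·(-96) = 22194 − 21312 = 882. ✓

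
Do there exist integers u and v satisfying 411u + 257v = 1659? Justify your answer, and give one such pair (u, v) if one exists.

u = 186, v = -291

Since gcd(411, 257) = 1, every integer is an integer combination of 411 and 257.
Euclidean algorithm: 411 = 1·257 + 154, 257 = 1·154 + 103, 154 = 1·103 + 51, 103 = 2·51 + 1, 51 = 51·1 + 0.
Unwinding: 1 = 103 − 2·51 = 103 − 2·(154 − 1·103) = −2·154 + 3·103 = −2·154 + 3·(257 − 1·154) = 3·257 − 5·154 = 3·257 − 5·(411 − 1·257) = −5·411 + 8·257, i.e. 411·(-5) + 257·8 = 1.
Times 1659: 411·(-8295) + 257·13272 = 1659, so (-8295, 13272) solves it.
The general solution is u = -8295 + 257k, v = 13272 − 411k; taking k = 33 gives the smaller pair u = 186, v = -291.
Check: 411·186 + 257·(-291) = 76446 − 74787 = 1659. ✓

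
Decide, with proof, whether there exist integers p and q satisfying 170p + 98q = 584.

gcd(170, 98) = 2, and 2 divides 584, so integer solutions exist.
Dividing through by 2 reduces the equation to 85p + 49q = 292.
Dividing repeatedly: 85 = 1·49 + 36, 49 = 1·36 + 13, 36 = 2·13 + 10, 13 = 1·10 + 3, 10 = 3·3 + 1, 3 = 3·1 + 0.
Unwinding: 1 = 10 − 3·3 = 10 − 3·(13 − 1·10) = −3·13 + 4·10 = −3·13 + 4·(36 − 2·13) = 4·36 − 11·13 = 4·36 − 11·(49 − 1·36) = −11·49 + 15·36 = −11·49 + 15·(85 − 1·49) = 15·85 − 26·49, i.e. 85·15 + 49·(-26) = 1.
Scaling by 292 gives the particular solution (p, q) = (4380, -7592).
Subtracting 89·49 from p and adding 89·85 to q gives the tidier solution (19, -27).
Check: 170·19 + 98·(-27) = 3230 − 2646 = 584. ✓

p = 19, q = -27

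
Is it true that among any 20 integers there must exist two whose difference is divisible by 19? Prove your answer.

Yes, this is always true.

Partition the integers by their residue mod 19; there are 19 classes.
Since 20 > 19, two of the 20 integers must share a residue class by the pigeonhole principle; call them a and b.
Equal remainders mean a − b ≡ 0 (mod 19), so 19 divides their difference.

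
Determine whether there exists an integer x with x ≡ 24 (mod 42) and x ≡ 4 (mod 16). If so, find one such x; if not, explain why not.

gcd(42, 16) = 2. A simultaneous solution exists iff 24 ≡ 4 (mod 2); here 24 mod 2 = 0 = 4 mod 2, so it does.
The integers ≡ 24 (mod 42) are 24, 66, 108, 150, 192, 234, 276, …; their remainders mod 16 are 8, 2, 12, 6, 0, 10, 4, so x = 276 is the first that is ≡ 4 (mod 16).
Verify: 276 = 6·42 + 24 and 276 = 17·16 + 4. ✓

x = 276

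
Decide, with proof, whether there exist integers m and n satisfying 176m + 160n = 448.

Since gcd(176, 160) = 16 and 448 = 16·28, Bézout's identity guarantees a solution.
Dividing through by 16 reduces the equation to 11m + 10n = 28.
Run the Euclidean algorithm on 11 and 10: 11 = 1·10 + 1, 10 = 10·1 + 0.
Unwinding: 1 = 11 − 1·10, i.e. 11·1 + 10·(-1) = 1.
Multiplying through by 28: m = 1·28 = 28, n = (-1)·28 = -28 is a solution.
Shifting by a multiple of (10, −11) keeps it a solution: m = 28 − 2·10 = 8, n = -28 + 2·11 = -6.
Indeed 176·8 + 160·(-6) = 1408 − 960 = 448.

m = 8, n = -6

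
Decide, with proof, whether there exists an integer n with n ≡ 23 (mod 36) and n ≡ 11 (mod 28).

The moduli are not coprime: gcd(36, 28) = 4. Compatibility requires 4 ∣ (11 − 23) = -12, which holds, so solutions exist.
The integers ≡ 23 (mod 36) are 23, 59, 95, …; their remainders mod 28 are 23, 3, 11, so n = 95 is the first that is ≡ 11 (mod 28).
Indeed 95 ≡ 23 (mod 36) and 95 ≡ 11 (mod 28).

n = 95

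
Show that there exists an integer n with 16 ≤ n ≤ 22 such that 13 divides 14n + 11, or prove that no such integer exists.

For n = 16, 17, …, 22 the values of 14n + 11 modulo 13 are 1, 2, 3, 4, 5, 6, 7 respectively.
Since 0 is absent from this list, 13 ∤ 14n + 11 for every n with 16 ≤ n ≤ 22.

There is no such integer n in that range.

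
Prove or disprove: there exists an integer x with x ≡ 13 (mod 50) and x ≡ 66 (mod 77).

gcd(50, 77) = 1, so the Chinese Remainder Theorem guarantees exactly one residue class mod 3850 satisfying both.
Write x = 13 + 50t and require 13 + 50t ≡ 66 (mod 77), i.e. 50t ≡ 53 (mod 77).
Note 50·57 = 2850 ≡ 1 (mod 77) (as 2850 − 1 = 37·77), so 50⁻¹ ≡ 57.
Therefore t ≡ 57·53 = 3021 ≡ 18 (mod 77).
Taking t = 18 gives x = 13 + 50·18 = 913.
Check: 913 mod 50 = 13, 913 mod 77 = 66. ✓

x = 913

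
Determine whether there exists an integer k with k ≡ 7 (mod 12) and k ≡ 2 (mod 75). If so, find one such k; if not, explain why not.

Both moduli are multiples of 3 = gcd(12, 75), so any solution would satisfy k ≡ 7 and k ≡ 2 modulo 3 simultaneously.
These are incompatible: 7 − 2 = 5 is not divisible by 3.
Hence the system has no solution.

There is no such integer.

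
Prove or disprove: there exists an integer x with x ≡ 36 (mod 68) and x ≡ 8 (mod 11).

x = 580

Since 68 and 11 share no common factor, CRT says the pair of congruences has a solution (unique mod 748).
Any solution of the first congruence is x = 36 + 68t; substituting into the second, 68t ≡ 8 − 36 ≡ 5 (mod 11).
68 ≡ 2 (mod 11), so this reads 2t ≡ 5 (mod 11). To invert 2 modulo 11: 11 = 5·2 + 1, 2 = 2·1 + 0, and unwinding, 1 = 11 − 5·2. Thus 2⁻¹ ≡ -5 ≡ 6 (mod 11).
Multiplying by 6: t ≡ 6·5 = 30 ≡ 8 (mod 11).
With t = 8: x = 36 + 68·8 = 580.
Indeed 580 ≡ 36 (mod 68) and 580 ≡ 8 (mod 11).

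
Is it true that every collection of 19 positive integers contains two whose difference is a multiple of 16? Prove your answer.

There are exactly 16 possible remainders on division by 16.
Placing 19 integers into 16 classes, some class receives at least two — say a and b.
Their difference a − b is then a multiple of 16.

True.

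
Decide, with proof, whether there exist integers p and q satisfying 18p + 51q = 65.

No such integers exist.

gcd(18, 51) = 3, so every integer of the form 18p + 51q is a multiple of 3.
But 65 is not a multiple of 3 (it leaves remainder 2).
Therefore 18p + 51q = 65 has no solution in integers.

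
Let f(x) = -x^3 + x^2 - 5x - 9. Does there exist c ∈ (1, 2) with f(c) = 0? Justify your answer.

f has no root in that interval.

f(1) = -14 and f(2) = -23, both negative.
f'(x) = -3x^2 + 2x - 5 has discriminant 2² − 4·(-3)·(-5) = -56 < 0, so f' has no real roots and is negative for every real x.
So f is strictly decreasing; between 1 and 2 its values lie between f(1) = -14 and f(2) = -23, all negative. Therefore f has no root in (1, 2).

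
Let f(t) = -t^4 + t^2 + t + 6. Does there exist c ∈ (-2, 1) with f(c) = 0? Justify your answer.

Yes, such a c exists.

f(-2) = -8 and f(1) = 7, which have opposite signs.
f is continuous everywhere (it is a polynomial), in particular on [-2, 1].
The Intermediate Value Theorem then guarantees some c ∈ (-2, 1) with f(c) = 0.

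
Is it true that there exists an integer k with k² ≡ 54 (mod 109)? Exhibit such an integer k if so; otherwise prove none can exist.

No, no such integer exists.

109 is prime, so by Euler's criterion 54 is a square mod 109 iff 54^((109−1)/2) = 54^54 ≡ 1 (mod 109).
Repeated squaring mod 109: 54^2 = 2916 ≡ 82; 54^4 ≡ 82² = 6724 ≡ 75; 54^8 ≡ 75² = 5625 ≡ 66; 54^16 ≡ 66² = 4356 ≡ 105; 54^32 ≡ 105² = 11025 ≡ 16.
Since 54 = 32 + 16 + 4 + 2, 54^54 ≡ 16 · 105 · 75 · 82; multiplying out mod 109: 16·105 = 1680 ≡ 45, then 45·75 = 3375 ≡ 105, then 105·82 = 8610 ≡ 108. Thus 54^54 ≡ 108 ≡ −1 (mod 109).
The value −1 means 54 is a non-residue modulo 109, so k² ≡ 54 (mod 109) is impossible.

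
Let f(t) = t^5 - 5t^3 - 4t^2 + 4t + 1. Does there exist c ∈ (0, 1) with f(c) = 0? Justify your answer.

Such a root exists.

f(0) = 1 and f(1) = -3, which have opposite signs.
f is continuous everywhere (it is a polynomial), in particular on [0, 1].
So by the Intermediate Value Theorem there is a c strictly between 0 and 1 with f(c) = 0.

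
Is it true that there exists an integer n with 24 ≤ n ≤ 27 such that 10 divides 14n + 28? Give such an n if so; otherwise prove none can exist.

No such integer n in that range exists.

At n = 24, 14·24 + 28 = 364 ≡ 4 (mod 10), and each step in n adds 14 ≡ 4 (mod 10), giving residues 4, 8, 2, 6 for n = 24, 25, 26, 27.
Since 0 is absent from this list, 10 ∤ 14n + 28 for every n with 24 ≤ n ≤ 27.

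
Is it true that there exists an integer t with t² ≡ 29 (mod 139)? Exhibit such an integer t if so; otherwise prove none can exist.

t = 53

Take t = 53. Then 53² = 2809 = 20·139 + 29, so 53² ≡ 29 (mod 139).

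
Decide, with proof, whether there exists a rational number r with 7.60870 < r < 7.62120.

Multiplying by 13: 13·7.60870 = 98.91310 and 13·7.62120 = 99.07560, so the integer 99 lies strictly between them.
So r = 99/13 works: it is a ratio of integers, and dividing 13·7.60870 < 99 < 13·7.62120 through by 13 gives 7.60870 < 99/13 < 7.62120.

r = 99/13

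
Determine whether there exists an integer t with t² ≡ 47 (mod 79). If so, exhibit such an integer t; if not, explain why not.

79 is prime, so by Euler's criterion 47 is a square mod 79 iff 47^((79−1)/2) = 47^39 ≡ 1 (mod 79).
Squaring successively (mod 79): 47^2 = 2209 ≡ 76; 47^4 ≡ 76² = 5776 ≡ 9; 47^8 ≡ 9² = 81 ≡ 2; 47^16 ≡ 2² = 4 ≡ 4; 47^32 ≡ 4² = 16 ≡ 16.
Since 39 = 32 + 4 + 2 + 1, 47^39 ≡ 16 · 9 · 76 · 47; multiplying out mod 79: 16·9 = 144 ≡ 65, then 65·76 = 4940 ≡ 42, then 42·47 = 1974 ≡ 78. Thus 47^39 ≡ 78 ≡ −1 (mod 79).
The value −1 means 47 is a non-residue modulo 79, so t² ≡ 47 (mod 79) is impossible.

No such integer exists.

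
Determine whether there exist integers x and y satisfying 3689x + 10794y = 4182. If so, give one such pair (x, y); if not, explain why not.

There are no such integers.

Any value of 3689x + 10794y is a multiple of gcd(3689, 10794) = 7.
But 4182 is not a multiple of 7 (it leaves remainder 3).
So the equation is unsolvable over ℤ.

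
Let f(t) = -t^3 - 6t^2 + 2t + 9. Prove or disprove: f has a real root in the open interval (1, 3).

f(1) = 4 and f(3) = -66, which have opposite signs.
Since f is a polynomial it is continuous on [1, 3].
By the Intermediate Value Theorem f must vanish at some point of (1, 3).

Such a root exists.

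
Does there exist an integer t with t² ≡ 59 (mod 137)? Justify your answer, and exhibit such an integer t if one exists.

t = 123

t = 123 works: 123² = 15129, and 15129 − 59 = 15070 = 110·137.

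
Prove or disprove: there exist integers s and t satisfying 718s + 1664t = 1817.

Any value of 718s + 1664t is a multiple of gcd(718, 1664) = 2.
But 1817 is not a multiple of 2 (it leaves remainder 1).
So the equation is unsolvable over ℤ.

No such integers exist.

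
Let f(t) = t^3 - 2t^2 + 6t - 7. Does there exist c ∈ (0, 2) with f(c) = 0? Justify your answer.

Yes, f has a root in the interval.

f(0) = -7 and f(2) = 5, which have opposite signs.
f is continuous everywhere (it is a polynomial), in particular on [0, 2].
By the Intermediate Value Theorem f must vanish at some point of (0, 2).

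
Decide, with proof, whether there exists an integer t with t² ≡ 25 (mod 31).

t = 5

Take t = 5. Then 5² = 25, and since 0 ≤ 25 < 31 this is already reduced: 5² ≡ 25 (mod 31).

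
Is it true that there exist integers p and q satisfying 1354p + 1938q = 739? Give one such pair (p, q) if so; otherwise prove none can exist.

Both 1354 and 1938 are divisible by gcd(1354, 1938) = 2, hence so is any combination 1354p + 1938q.
But 739 is not a multiple of 2 (it leaves remainder 1).
Hence no integers p, q satisfy the equation.

There are no such integers.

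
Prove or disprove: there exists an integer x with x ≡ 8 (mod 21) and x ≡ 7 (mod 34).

gcd(21, 34) = 1, so the Chinese Remainder Theorem guarantees exactly one residue class mod 714 satisfying both.
Any solution of the first congruence is x = 8 + 21t; substituting into the second, 21t ≡ 7 − 8 ≡ 33 (mod 34).
To invert 21 modulo 34: 34 = 1·21 + 13, 21 = 1·13 + 8, 13 = 1·8 + 5, 8 = 1·5 + 3, 5 = 1·3 + 2, 3 = 1·2 + 1, 2 = 2·1 + 0, and unwinding, 1 = 3 − 1·2 = 3 − (5 − 1·3) = −5 + 2·3 = −5 + 2·(8 − 1·5) = 2·8 − 3·5 = 2·8 − 3·(13 − 1·8) = −3·13 + 5·8 = −3·13 + 5·(21 − 1·13) = 5·21 − 8·13 = 5·21 − 8·(34 − 1·21) = −8·34 + 13·21. Thus 21⁻¹ ≡ 13 (mod 34).
Multiplying by 13: t ≡ 13·33 = 429 ≡ 21 (mod 34).
Taking t = 21 gives x = 8 + 21·21 = 449.
Verify: 449 = 21·21 + 8 and 449 = 13·34 + 7. ✓

x = 449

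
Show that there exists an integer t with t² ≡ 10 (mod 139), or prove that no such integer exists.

No such integer exists.

139 is prime, so by Euler's criterion 10 is a square mod 139 iff 10^((139−1)/2) = 10^69 ≡ 1 (mod 139).
Repeated squaring mod 139: 10^2 = 100 ≡ 100; 10^4 ≡ 100² = 10000 ≡ 131; 10^8 ≡ 131² = 17161 ≡ 64; 10^16 ≡ 64² = 4096 ≡ 65; 10^32 ≡ 65² = 4225 ≡ 55; 10^64 ≡ 55² = 3025 ≡ 106.
Since 69 = 64 + 4 + 1, 10^69 ≡ 106 · 131 · 10; multiplying out mod 139: 106·131 = 13886 ≡ 125, then 125·10 = 1250 ≡ 138. Thus 10^69 ≡ 138 ≡ −1 (mod 139).
By Euler's criterion 10 is a quadratic non-residue mod 139: no t satisfies t² ≡ 10 (mod 139).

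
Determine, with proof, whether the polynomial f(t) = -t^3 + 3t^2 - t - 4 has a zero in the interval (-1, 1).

Yes, f has a root in the interval.

f(-1) = 1 and f(1) = -3, which have opposite signs.
As a polynomial, f is continuous on every closed interval.
By the Intermediate Value Theorem, f takes the value 0 somewhere in the open interval.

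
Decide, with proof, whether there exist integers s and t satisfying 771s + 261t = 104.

gcd(771, 261) = 3, so every integer of the form 771s + 261t is a multiple of 3.
But 104 = 3·34 + 2, so 3 ∤ 104.
Hence no integers s, t satisfy the equation.

No, no such integers exist.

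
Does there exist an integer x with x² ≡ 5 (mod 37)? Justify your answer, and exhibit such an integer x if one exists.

37 is prime, so by Euler's criterion 5 is a square mod 37 iff 5^((37−1)/2) = 5^18 ≡ 1 (mod 37).
Squaring successively (mod 37): 5^2 = 25 ≡ 25; 5^4 ≡ 25² = 625 ≡ 33; 5^8 ≡ 33² = 1089 ≡ 16; 5^16 ≡ 16² = 256 ≡ 34.
Since 18 = 16 + 2, 5^18 ≡ 34 · 25; multiplying out mod 37: 34·25 = 850 ≡ 36. Thus 5^18 ≡ 36 ≡ −1 (mod 37).
By Euler's criterion 5 is a quadratic non-residue mod 37: no x satisfies x² ≡ 5 (mod 37).

No such integer exists.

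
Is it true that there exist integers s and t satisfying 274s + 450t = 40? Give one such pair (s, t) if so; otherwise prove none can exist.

s = 10, t = -6

Every value of 274s + 450t is a multiple of gcd(274, 450) = 2; since 2 ∣ 40, solutions exist.
Dividing through by 2 reduces the equation to 137s + 225t = 20.
Run the Euclidean algorithm on 225 and 137: 225 = 1·137 + 88, 137 = 1·88 + 49, 88 = 1·49 + 39, 49 = 1·39 + 10, 39 = 3·10 + 9, 10 = 1·9 + 1, 9 = 9·1 + 0.
Back-substituting, 1 = 10 − 1·9 = 10 − (39 − 3·10) = −39 + 4·10 = −39 + 4·(49 − 1·39) = 4·49 − 5·39 = 4·49 − 5·(88 − 1·49) = −5·88 + 9·49 = −5·88 + 9·(137 − 1·88) = 9·137 − 14·88 = 9·137 − 14·(225 − 1·137) = −14·225 + 23·137; that is, 137·23 + 225·(-14) = 1.
Scaling by 20 gives the particular solution (s, t) = (460, -280).
Subtracting 2·225 from s and adding 2·137 to t gives the tidier solution (10, -6).
Indeed 274·10 + 450·(-6) = 2740 − 2700 = 40.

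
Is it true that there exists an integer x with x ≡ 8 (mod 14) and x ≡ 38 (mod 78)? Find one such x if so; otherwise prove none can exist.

Here gcd(14, 78) = 2, and both 8 and 38 leave remainder 0 mod 2, so the system is consistent.
Write x = 8 + 14t. Then 14t ≡ 38 − 8 ≡ 30 (mod 78); dividing through by 2 gives 7t ≡ 15 (mod 39).
Invert 7 mod 39 by the Euclidean algorithm: 39 = 5·7 + 4, 7 = 1·4 + 3, 4 = 1·3 + 1, 3 = 3·1 + 0; back-substituting, 1 = 4 − 1·3 = 4 − (7 − 1·4) = −7 + 2·4 = −7 + 2·(39 − 5·7) = 2·39 − 11·7. Hence 7·(-11) ≡ 1, so 7⁻¹ ≡ -11 ≡ 28 (mod 39).
Multiplying by 28: t ≡ 28·15 = 420 ≡ 30 (mod 39).
Then x = 8 + 14·30 = 428.
Indeed 428 ≡ 8 (mod 14) and 428 ≡ 38 (mod 78).

x = 428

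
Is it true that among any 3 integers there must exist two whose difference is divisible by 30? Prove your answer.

Consider the 3 integers 132, 133, 134. They lie in distinct residue classes modulo 30, since 3 ≤ 30.
Any two of them differ by at most 2 < 30 and by at least 1, so no difference is a multiple of 30.

No; for instance {132, 133, 134} is a counterexample.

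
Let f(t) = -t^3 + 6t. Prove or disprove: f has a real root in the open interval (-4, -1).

f(-4) = 40 and f(-1) = -5, which have opposite signs.
As a polynomial, f is continuous on every closed interval.
By the Intermediate Value Theorem f must vanish at some point of (-4, -1).

Yes, f has a root in the interval.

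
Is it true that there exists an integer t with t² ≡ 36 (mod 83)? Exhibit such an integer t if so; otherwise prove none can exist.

t = 6

Take t = 6. Then 6² = 36, and since 0 ≤ 36 < 83 this is already reduced: 6² ≡ 36 (mod 83).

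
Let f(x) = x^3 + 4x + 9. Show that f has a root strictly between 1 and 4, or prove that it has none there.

No such root exists.

Evaluate at the endpoints: f(1) = 14, f(4) = 89 — same sign (positive).
The derivative f'(x) = 3x^2 + 4 is a quadratic with discriminant 0² − 4·3·4 = -48 < 0; it never vanishes, so it is always positive (sign of the leading coefficient).
So f is strictly increasing; between 1 and 4 its values lie between f(1) = 14 and f(4) = 89, all positive. Therefore f has no root in (1, 4).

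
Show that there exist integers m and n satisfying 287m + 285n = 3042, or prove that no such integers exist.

m = 96, n = -86

Since gcd(287, 285) = 1, every integer is an integer combination of 287 and 285.
Run the Euclidean algorithm on 287 and 285: 287 = 1·285 + 2, 285 = 142·2 + 1, 2 = 2·1 + 0.
Working back up the chain: 1 = 285 − 142·2 = 285 − 142·(287 − 1·285) = −142·287 + 143·285. So 287·(-142) + 285·143 = 1.
Scaling by 3042 gives the particular solution (m, n) = (-431964, 435006).
The general solution is m = -431964 + 285k, n = 435006 − 287k; taking k = 1516 gives the smaller pair m = 96, n = -86.
Indeed 287·96 + 285·(-86) = 27552 − 24510 = 3042.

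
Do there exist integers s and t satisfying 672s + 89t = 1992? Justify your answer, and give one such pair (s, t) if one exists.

s = 57, t = -408

Since gcd(672, 89) = 1, every integer is an integer combination of 672 and 89.
Euclidean algorithm: 672 = 7·89 + 49, 89 = 1·49 + 40, 49 = 1·40 + 9, 40 = 4·9 + 4, 9 = 2·4 + 1, 4 = 4·1 + 0.
Working back up the chain: 1 = 9 − 2·4 = 9 − 2·(40 − 4·9) = −2·40 + 9·9 = −2·40 + 9·(49 − 1·40) = 9·49 − 11·40 = 9·49 − 11·(89 − 1·49) = −11·89 + 20·49 = −11·89 + 20·(672 − 7·89) = 20·672 − 151·89. So 672·20 + 89·(-151) = 1.
Scaling by 1992 gives the particular solution (s, t) = (39840, -300792).
Shifting by a multiple of (89, −672) keeps it a solution: s = 39840 − 447·89 = 57, t = -300792 + 447·672 = -408.
Indeed 672·57 + 89·(-408) = 38304 − 36312 = 1992.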